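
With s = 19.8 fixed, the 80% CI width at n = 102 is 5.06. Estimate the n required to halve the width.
n ≈ 408

CI width ∝ 1/√n
To reduce width by factor 2, need √n to grow by 2 → need 2² = 4 times as many samples.

Current: n = 102, width = 5.06
New: n = 408, width ≈ 2.52

Width reduced by factor of 5.06/2.52 = 2.01.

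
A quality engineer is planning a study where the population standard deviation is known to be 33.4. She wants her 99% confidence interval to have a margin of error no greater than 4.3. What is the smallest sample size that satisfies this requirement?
n ≥ 401

For margin E ≤ 4.3:
n ≥ (z* · σ / E)²
n ≥ (2.576 · 33.4 / 4.3)²
n ≥ 400.36

Minimum n = 401 (rounding up)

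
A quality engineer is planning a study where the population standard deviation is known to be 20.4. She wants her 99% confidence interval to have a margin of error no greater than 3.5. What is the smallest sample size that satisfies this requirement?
n ≥ 226

For margin E ≤ 3.5:
n ≥ (z* · σ / E)²
n ≥ (2.576 · 20.4 / 3.5)²
n ≥ 225.43

Minimum n = 226 (rounding up)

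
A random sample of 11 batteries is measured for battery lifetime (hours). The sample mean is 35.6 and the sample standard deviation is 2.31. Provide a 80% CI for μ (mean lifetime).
(34.64, 36.56)

t-interval (σ unknown):
df = n - 1 = 10
t* = 1.372 for 80% confidence

Margin of error = t* · s/√n = 1.372 · 2.31/√11 = 0.96

CI: (34.64, 36.56)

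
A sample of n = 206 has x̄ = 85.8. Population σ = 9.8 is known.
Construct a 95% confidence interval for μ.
(84.46, 87.14)

z-interval (σ known):
z* = 1.960 for 95% confidence

Margin of error = z* · σ/√n = 1.960 · 9.8/√206 = 1.34

CI: (85.8 - 1.34, 85.8 + 1.34) = (84.46, 87.14)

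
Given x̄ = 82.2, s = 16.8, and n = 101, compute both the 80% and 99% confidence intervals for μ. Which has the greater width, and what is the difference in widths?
99% CI is wider by 4.47

df = 100
80% CI: t* = 1.290, (80.04, 84.36), width = 2 · t* · s/√n = 4.31
99% CI: t* = 2.626, (77.81, 86.59), width = 2 · t* · s/√n = 8.78

The 99% CI is wider by 8.78 - 4.31 = 4.47.
Higher confidence requires a wider interval.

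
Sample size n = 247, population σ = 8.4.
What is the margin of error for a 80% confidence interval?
Margin of error = 0.69

Margin of error = z* · σ/√n
= 1.282 · 8.4/√247
= 1.282 · 8.4/15.7162
= 0.69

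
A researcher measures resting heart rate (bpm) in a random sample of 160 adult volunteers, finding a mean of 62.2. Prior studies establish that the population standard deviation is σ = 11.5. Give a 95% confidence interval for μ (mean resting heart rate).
(60.42, 63.98)

z-interval (σ known):
z* = 1.960 for 95% confidence

Margin of error = z* · σ/√n = 1.960 · 11.5/√160 = 1.78

CI: (62.2 - 1.78, 62.2 + 1.78) = (60.42, 63.98)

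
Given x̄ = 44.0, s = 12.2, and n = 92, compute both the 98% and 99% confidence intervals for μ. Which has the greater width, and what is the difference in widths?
99% CI is wider by 0.67

df = 91
98% CI: t* = 2.368, (40.99, 47.01), width = 2 · t* · s/√n = 6.02
99% CI: t* = 2.631, (40.65, 47.35), width = 2 · t* · s/√n = 6.69

The 99% CI is wider by 6.69 - 6.02 = 0.67.
Higher confidence requires a wider interval.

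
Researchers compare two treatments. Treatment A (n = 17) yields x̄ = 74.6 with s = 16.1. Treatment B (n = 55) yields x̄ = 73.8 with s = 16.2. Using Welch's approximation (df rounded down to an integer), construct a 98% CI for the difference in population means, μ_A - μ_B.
(-10.29, 11.89)

Difference: x̄₁ - x̄₂ = 0.80
SE = √(s₁²/n₁ + s₂²/n₂) = √(16.1²/17 + 16.2²/55) = 4.4743
df = 26.80 → 26 (Welch–Satterthwaite, rounded down)
t* = 2.479

CI: 0.80 ± 2.479 · 4.4743 = 0.80 ± 11.09 = (-10.29, 11.89)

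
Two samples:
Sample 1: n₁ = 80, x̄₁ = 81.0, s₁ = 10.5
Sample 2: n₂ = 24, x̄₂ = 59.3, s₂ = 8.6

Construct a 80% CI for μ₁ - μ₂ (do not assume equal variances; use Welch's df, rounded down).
(18.95, 24.45)

Difference: x̄₁ - x̄₂ = 21.70
SE = √(s₁²/n₁ + s₂²/n₂) = √(10.5²/80 + 8.6²/24) = 2.1118
df = 45.52 → 45 (Welch–Satterthwaite, rounded down)
t* = 1.301

CI: 21.70 ± 1.301 · 2.1118 = 21.70 ± 2.75 = (18.95, 24.45)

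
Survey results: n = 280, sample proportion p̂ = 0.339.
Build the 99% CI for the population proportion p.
(0.266, 0.412)

Proportion CI:
SE = √(p̂(1-p̂)/n) = √(0.339 · 0.661 / 280) = 0.02829

z* = 2.576
Margin = z* · SE = 2.576 · 0.02829 = 0.0729

CI: 0.339 ± 0.0729 = (0.266, 0.412)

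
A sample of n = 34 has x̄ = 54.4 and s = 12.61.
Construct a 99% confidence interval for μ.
(48.49, 60.31)

t-interval (σ unknown):
df = n - 1 = 33
t* = 2.733 for 99% confidence

Margin of error = t* · s/√n = 2.733 · 12.61/√34 = 5.91

CI: (48.49, 60.31)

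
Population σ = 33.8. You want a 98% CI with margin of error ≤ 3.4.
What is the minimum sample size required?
n ≥ 535

For margin E ≤ 3.4:
n ≥ (z* · σ / E)²
n ≥ (2.326 · 33.8 / 3.4)²
n ≥ 534.68

Minimum n = 535 (rounding up)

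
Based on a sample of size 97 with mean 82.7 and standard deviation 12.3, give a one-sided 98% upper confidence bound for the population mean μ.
μ ≤ 85.30

Upper bound (one-sided):
t* = 2.082 (one-sided for 98%)
Upper bound = x̄ + t* · s/√n = 82.7 + 2.082 · 12.3/√97 = 85.30

We are 98% confident that μ ≤ 85.30.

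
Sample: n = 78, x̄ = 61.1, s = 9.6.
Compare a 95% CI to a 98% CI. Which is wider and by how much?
98% CI is wider by 0.84

df = 77
95% CI: t* = 1.991, (58.94, 63.26), width = 2 · t* · s/√n = 4.33
98% CI: t* = 2.376, (58.52, 63.68), width = 2 · t* · s/√n = 5.17

The 98% CI is wider by 5.17 - 4.33 = 0.84.
Higher confidence requires a wider interval.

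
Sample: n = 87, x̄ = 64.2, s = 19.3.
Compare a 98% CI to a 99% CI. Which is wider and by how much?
99% CI is wider by 1.09

df = 86
98% CI: t* = 2.370, (59.30, 69.10), width = 2 · t* · s/√n = 9.81
99% CI: t* = 2.634, (58.75, 69.65), width = 2 · t* · s/√n = 10.90

The 99% CI is wider by 10.90 - 9.81 = 1.09.
Higher confidence requires a wider interval.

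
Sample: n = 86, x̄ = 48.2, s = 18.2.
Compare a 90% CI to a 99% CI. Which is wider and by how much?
99% CI is wider by 3.81

df = 85
90% CI: t* = 1.663, (44.94, 51.46), width = 2 · t* · s/√n = 6.53
99% CI: t* = 2.635, (43.03, 53.37), width = 2 · t* · s/√n = 10.34

The 99% CI is wider by 10.34 - 6.53 = 3.81.
Higher confidence requires a wider interval.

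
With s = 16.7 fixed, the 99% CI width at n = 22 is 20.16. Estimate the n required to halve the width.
n ≈ 88

CI width ∝ 1/√n
To reduce width by factor 2, need √n to grow by 2 → need 2² = 4 times as many samples.

Current: n = 22, width = 20.16
New: n = 88, width ≈ 9.38

Width reduced by factor of 20.16/9.38 = 2.15.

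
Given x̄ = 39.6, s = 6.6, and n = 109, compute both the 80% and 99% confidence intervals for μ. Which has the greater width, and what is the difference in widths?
99% CI is wider by 1.69

df = 108
80% CI: t* = 1.289, (38.79, 40.41), width = 2 · t* · s/√n = 1.63
99% CI: t* = 2.622, (37.94, 41.26), width = 2 · t* · s/√n = 3.32

The 99% CI is wider by 3.32 - 1.63 = 1.69.
Higher confidence requires a wider interval.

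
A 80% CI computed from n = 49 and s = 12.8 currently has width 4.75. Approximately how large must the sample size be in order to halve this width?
n ≈ 196

CI width ∝ 1/√n
To reduce width by factor 2, need √n to grow by 2 → need 2² = 4 times as many samples.

Current: n = 49, width = 4.75
New: n = 196, width ≈ 2.35

Width reduced by factor of 4.75/2.35 = 2.02.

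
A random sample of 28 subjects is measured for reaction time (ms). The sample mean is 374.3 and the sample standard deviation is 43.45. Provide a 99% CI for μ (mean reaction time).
(351.55, 397.05)

t-interval (σ unknown):
df = n - 1 = 27
t* = 2.771 for 99% confidence

Margin of error = t* · s/√n = 2.771 · 43.45/√28 = 22.75

CI: (351.55, 397.05)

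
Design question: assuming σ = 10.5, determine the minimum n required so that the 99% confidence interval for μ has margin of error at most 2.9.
n ≥ 87

For margin E ≤ 2.9:
n ≥ (z* · σ / E)²
n ≥ (2.576 · 10.5 / 2.9)²
n ≥ 86.99

Minimum n = 87 (rounding up)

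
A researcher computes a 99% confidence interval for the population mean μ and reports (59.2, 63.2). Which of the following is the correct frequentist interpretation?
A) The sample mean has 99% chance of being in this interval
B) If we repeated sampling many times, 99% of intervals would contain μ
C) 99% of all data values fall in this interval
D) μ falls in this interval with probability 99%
B

A) Wrong — x̄ is observed and sits in the interval by construction.
B) Correct — this is the frequentist long-run coverage interpretation.
C) Wrong — a CI is about the parameter μ, not individual data values.
D) Wrong — μ is fixed; the randomness lives in the interval, not in μ.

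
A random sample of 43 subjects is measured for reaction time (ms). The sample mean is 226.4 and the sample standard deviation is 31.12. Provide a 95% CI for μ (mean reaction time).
(216.82, 235.98)

t-interval (σ unknown):
df = n - 1 = 42
t* = 2.018 for 95% confidence

Margin of error = t* · s/√n = 2.018 · 31.12/√43 = 9.58

CI: (216.82, 235.98)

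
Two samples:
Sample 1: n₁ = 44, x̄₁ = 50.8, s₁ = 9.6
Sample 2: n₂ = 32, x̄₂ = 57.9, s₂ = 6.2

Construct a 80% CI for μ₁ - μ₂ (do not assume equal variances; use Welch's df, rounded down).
(-9.45, -4.75)

Difference: x̄₁ - x̄₂ = -7.10
SE = √(s₁²/n₁ + s₂²/n₂) = √(9.6²/44 + 6.2²/32) = 1.8154
df = 73.11 → 73 (Welch–Satterthwaite, rounded down)
t* = 1.293

CI: -7.10 ± 1.293 · 1.8154 = -7.10 ± 2.35 = (-9.45, -4.75)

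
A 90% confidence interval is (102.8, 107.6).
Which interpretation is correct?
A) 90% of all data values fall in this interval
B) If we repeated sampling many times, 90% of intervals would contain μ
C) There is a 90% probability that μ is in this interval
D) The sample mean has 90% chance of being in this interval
B

A) Wrong — a CI is about the parameter μ, not individual data values.
B) Correct — this is the frequentist long-run coverage interpretation.
C) Wrong — μ is fixed; the randomness lives in the interval, not in μ.
D) Wrong — x̄ is observed and sits in the interval by construction.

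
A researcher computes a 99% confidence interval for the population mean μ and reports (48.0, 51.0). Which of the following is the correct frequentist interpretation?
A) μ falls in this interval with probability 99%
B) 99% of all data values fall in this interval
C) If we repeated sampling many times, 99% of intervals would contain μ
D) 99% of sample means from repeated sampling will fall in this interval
C

A) Wrong — μ is fixed; the randomness lives in the interval, not in μ.
B) Wrong — a CI is about the parameter μ, not individual data values.
C) Correct — this is the frequentist long-run coverage interpretation.
D) Wrong — coverage applies to intervals containing μ, not to future x̄ values.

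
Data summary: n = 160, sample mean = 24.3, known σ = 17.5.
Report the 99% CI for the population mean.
(20.74, 27.86)

z-interval (σ known):
z* = 2.576 for 99% confidence

Margin of error = z* · σ/√n = 2.576 · 17.5/√160 = 3.56

CI: (24.3 - 3.56, 24.3 + 3.56) = (20.74, 27.86)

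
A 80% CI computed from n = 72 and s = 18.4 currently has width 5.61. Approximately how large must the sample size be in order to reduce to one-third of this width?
n ≈ 648

CI width ∝ 1/√n
To reduce width by factor 3, need √n to grow by 3 → need 3² = 9 times as many samples.

Current: n = 72, width = 5.61
New: n = 648, width ≈ 1.85

Width reduced by factor of 5.61/1.85 = 3.03.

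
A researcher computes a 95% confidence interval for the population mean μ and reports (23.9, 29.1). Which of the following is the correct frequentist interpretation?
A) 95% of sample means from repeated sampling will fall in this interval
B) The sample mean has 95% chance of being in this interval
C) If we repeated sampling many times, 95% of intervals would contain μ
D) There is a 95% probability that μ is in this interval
C

A) Wrong — coverage applies to intervals containing μ, not to future x̄ values.
B) Wrong — x̄ is observed and sits in the interval by construction.
C) Correct — this is the frequentist long-run coverage interpretation.
D) Wrong — μ is fixed; the randomness lives in the interval, not in μ.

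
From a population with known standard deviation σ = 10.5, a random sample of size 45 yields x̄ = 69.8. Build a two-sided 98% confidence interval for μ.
(66.16, 73.44)

z-interval (σ known):
z* = 2.326 for 98% confidence

Margin of error = z* · σ/√n = 2.326 · 10.5/√45 = 3.64

CI: (69.8 - 3.64, 69.8 + 3.64) = (66.16, 73.44)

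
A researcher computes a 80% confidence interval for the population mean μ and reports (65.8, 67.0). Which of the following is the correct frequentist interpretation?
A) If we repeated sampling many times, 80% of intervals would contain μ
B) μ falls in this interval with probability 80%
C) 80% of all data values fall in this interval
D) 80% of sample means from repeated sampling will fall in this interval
A

A) Correct — this is the frequentist long-run coverage interpretation.
B) Wrong — μ is fixed; the randomness lives in the interval, not in μ.
C) Wrong — a CI is about the parameter μ, not individual data values.
D) Wrong — coverage applies to intervals containing μ, not to future x̄ values.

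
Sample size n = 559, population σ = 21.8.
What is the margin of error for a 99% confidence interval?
Margin of error = 2.38

Margin of error = z* · σ/√n
= 2.576 · 21.8/√559
= 2.576 · 21.8/23.6432
= 2.38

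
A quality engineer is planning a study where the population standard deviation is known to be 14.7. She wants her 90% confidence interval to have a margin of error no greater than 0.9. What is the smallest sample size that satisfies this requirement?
n ≥ 722

For margin E ≤ 0.9:
n ≥ (z* · σ / E)²
n ≥ (1.645 · 14.7 / 0.9)²
n ≥ 721.91

Minimum n = 722 (rounding up)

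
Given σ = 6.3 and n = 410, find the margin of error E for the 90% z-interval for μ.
Margin of error = 0.51

Margin of error = z* · σ/√n
= 1.645 · 6.3/√410
= 1.645 · 6.3/20.2485
= 0.51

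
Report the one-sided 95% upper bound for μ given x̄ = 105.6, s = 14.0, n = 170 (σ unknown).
μ ≤ 107.38

Upper bound (one-sided):
t* = 1.654 (one-sided for 95%)
Upper bound = x̄ + t* · s/√n = 105.6 + 1.654 · 14.0/√170 = 107.38

We are 95% confident that μ ≤ 107.38.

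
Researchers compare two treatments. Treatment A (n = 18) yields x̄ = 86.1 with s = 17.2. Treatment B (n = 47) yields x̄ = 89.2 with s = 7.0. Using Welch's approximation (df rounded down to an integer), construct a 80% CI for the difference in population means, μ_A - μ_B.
(-8.65, 2.45)

Difference: x̄₁ - x̄₂ = -3.10
SE = √(s₁²/n₁ + s₂²/n₂) = √(17.2²/18 + 7.0²/47) = 4.1807
df = 19.20 → 19 (Welch–Satterthwaite, rounded down)
t* = 1.328

CI: -3.10 ± 1.328 · 4.1807 = -3.10 ± 5.55 = (-8.65, 2.45)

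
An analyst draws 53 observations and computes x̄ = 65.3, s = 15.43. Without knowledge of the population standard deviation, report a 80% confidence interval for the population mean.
(62.55, 68.05)

t-interval (σ unknown):
df = n - 1 = 52
t* = 1.298 for 80% confidence

Margin of error = t* · s/√n = 1.298 · 15.43/√53 = 2.75

CI: (62.55, 68.05)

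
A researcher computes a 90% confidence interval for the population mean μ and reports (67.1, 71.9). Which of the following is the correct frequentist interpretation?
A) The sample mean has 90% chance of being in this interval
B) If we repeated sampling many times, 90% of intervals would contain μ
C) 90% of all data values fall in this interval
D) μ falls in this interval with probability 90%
B

A) Wrong — x̄ is observed and sits in the interval by construction.
B) Correct — this is the frequentist long-run coverage interpretation.
C) Wrong — a CI is about the parameter μ, not individual data values.
D) Wrong — μ is fixed; the randomness lives in the interval, not in μ.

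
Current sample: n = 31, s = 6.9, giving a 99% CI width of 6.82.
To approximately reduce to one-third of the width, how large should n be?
n ≈ 279

CI width ∝ 1/√n
To reduce width by factor 3, need √n to grow by 3 → need 3² = 9 times as many samples.

Current: n = 31, width = 6.82
New: n = 279, width ≈ 2.14

Width reduced by factor of 6.82/2.14 = 3.19.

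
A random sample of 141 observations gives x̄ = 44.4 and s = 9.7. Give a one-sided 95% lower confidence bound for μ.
μ ≥ 43.05

Lower bound (one-sided):
t* = 1.656 (one-sided for 95%)
Lower bound = x̄ - t* · s/√n = 44.4 - 1.656 · 9.7/√141 = 43.05

We are 95% confident that μ ≥ 43.05.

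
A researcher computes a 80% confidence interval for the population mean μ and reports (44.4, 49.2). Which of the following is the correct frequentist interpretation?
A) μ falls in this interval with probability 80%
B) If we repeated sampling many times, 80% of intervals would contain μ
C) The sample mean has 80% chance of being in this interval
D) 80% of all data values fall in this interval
B

A) Wrong — μ is fixed; the randomness lives in the interval, not in μ.
B) Correct — this is the frequentist long-run coverage interpretation.
C) Wrong — x̄ is observed and sits in the interval by construction.
D) Wrong — a CI is about the parameter μ, not individual data values.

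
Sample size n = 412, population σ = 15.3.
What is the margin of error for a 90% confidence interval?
Margin of error = 1.24

Margin of error = z* · σ/√n
= 1.645 · 15.3/√412
= 1.645 · 15.3/20.2978
= 1.24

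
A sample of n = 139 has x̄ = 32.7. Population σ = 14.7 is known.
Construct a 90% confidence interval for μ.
(30.65, 34.75)

z-interval (σ known):
z* = 1.645 for 90% confidence

Margin of error = z* · σ/√n = 1.645 · 14.7/√139 = 2.05

CI: (32.7 - 2.05, 32.7 + 2.05) = (30.65, 34.75)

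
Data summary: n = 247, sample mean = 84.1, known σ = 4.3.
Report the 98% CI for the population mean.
(83.46, 84.74)

z-interval (σ known):
z* = 2.326 for 98% confidence

Margin of error = z* · σ/√n = 2.326 · 4.3/√247 = 0.64

CI: (84.1 - 0.64, 84.1 + 0.64) = (83.46, 84.74)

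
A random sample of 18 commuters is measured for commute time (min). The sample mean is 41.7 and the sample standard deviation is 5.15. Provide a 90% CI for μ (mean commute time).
(39.59, 43.81)

t-interval (σ unknown):
df = n - 1 = 17
t* = 1.740 for 90% confidence

Margin of error = t* · s/√n = 1.740 · 5.15/√18 = 2.11

CI: (39.59, 43.81)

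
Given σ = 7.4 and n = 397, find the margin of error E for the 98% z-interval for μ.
Margin of error = 0.86

Margin of error = z* · σ/√n
= 2.326 · 7.4/√397
= 2.326 · 7.4/19.9249
= 0.86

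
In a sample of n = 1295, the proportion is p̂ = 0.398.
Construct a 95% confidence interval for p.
(0.371, 0.425)

Proportion CI:
SE = √(p̂(1-p̂)/n) = √(0.398 · 0.602 / 1295) = 0.01360

z* = 1.960
Margin = z* · SE = 1.960 · 0.01360 = 0.0267

CI: 0.398 ± 0.0267 = (0.371, 0.425)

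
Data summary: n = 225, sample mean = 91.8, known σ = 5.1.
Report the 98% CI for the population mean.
(91.01, 92.59)

z-interval (σ known):
z* = 2.326 for 98% confidence

Margin of error = z* · σ/√n = 2.326 · 5.1/√225 = 0.79

CI: (91.8 - 0.79, 91.8 + 0.79) = (91.01, 92.59)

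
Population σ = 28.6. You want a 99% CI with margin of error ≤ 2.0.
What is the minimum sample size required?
n ≥ 1357

For margin E ≤ 2.0:
n ≥ (z* · σ / E)²
n ≥ (2.576 · 28.6 / 2.0)²
n ≥ 1356.95

Minimum n = 1357 (rounding up)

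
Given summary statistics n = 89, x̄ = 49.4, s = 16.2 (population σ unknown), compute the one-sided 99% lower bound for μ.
μ ≥ 45.33

Lower bound (one-sided):
t* = 2.369 (one-sided for 99%)
Lower bound = x̄ - t* · s/√n = 49.4 - 2.369 · 16.2/√89 = 45.33

We are 99% confident that μ ≥ 45.33.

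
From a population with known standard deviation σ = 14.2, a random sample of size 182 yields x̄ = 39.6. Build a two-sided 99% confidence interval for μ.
(36.89, 42.31)

z-interval (σ known):
z* = 2.576 for 99% confidence

Margin of error = z* · σ/√n = 2.576 · 14.2/√182 = 2.71

CI: (39.6 - 2.71, 39.6 + 2.71) = (36.89, 42.31)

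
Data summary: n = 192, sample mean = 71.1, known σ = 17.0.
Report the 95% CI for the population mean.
(68.70, 73.50)

z-interval (σ known):
z* = 1.960 for 95% confidence

Margin of error = z* · σ/√n = 1.960 · 17.0/√192 = 2.40

CI: (71.1 - 2.40, 71.1 + 2.40) = (68.70, 73.50)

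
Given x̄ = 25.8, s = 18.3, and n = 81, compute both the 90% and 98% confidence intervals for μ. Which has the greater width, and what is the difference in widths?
98% CI is wider by 2.88

df = 80
90% CI: t* = 1.664, (22.42, 29.18), width = 2 · t* · s/√n = 6.77
98% CI: t* = 2.374, (20.97, 30.63), width = 2 · t* · s/√n = 9.65

The 98% CI is wider by 9.65 - 6.77 = 2.88.
Higher confidence requires a wider interval.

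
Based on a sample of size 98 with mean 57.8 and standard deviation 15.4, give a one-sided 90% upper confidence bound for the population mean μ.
μ ≤ 59.81

Upper bound (one-sided):
t* = 1.290 (one-sided for 90%)
Upper bound = x̄ + t* · s/√n = 57.8 + 1.290 · 15.4/√98 = 59.81

We are 90% confident that μ ≤ 59.81.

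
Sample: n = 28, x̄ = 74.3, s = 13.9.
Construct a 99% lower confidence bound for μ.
μ ≥ 67.80

Lower bound (one-sided):
t* = 2.473 (one-sided for 99%)
Lower bound = x̄ - t* · s/√n = 74.3 - 2.473 · 13.9/√28 = 67.80

We are 99% confident that μ ≥ 67.80.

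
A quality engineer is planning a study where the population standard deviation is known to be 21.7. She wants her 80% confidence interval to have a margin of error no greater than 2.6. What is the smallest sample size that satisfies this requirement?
n ≥ 115

For margin E ≤ 2.6:
n ≥ (z* · σ / E)²
n ≥ (1.282 · 21.7 / 2.6)²
n ≥ 114.49

Minimum n = 115 (rounding up)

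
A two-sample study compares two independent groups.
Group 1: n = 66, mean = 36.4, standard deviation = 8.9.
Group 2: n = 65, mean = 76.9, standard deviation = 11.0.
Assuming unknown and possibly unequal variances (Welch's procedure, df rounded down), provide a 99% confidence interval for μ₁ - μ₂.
(-45.08, -35.92)

Difference: x̄₁ - x̄₂ = -40.50
SE = √(s₁²/n₁ + s₂²/n₂) = √(8.9²/66 + 11.0²/65) = 1.7498
df = 122.85 → 122 (Welch–Satterthwaite, rounded down)
t* = 2.617

CI: -40.50 ± 2.617 · 1.7498 = -40.50 ± 4.58 = (-45.08, -35.92)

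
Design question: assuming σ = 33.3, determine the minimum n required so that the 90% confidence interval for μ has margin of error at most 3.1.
n ≥ 313

For margin E ≤ 3.1:
n ≥ (z* · σ / E)²
n ≥ (1.645 · 33.3 / 3.1)²
n ≥ 312.25

Minimum n = 313 (rounding up)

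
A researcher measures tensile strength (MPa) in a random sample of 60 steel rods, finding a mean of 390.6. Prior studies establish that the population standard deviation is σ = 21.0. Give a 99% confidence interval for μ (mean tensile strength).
(383.62, 397.58)

z-interval (σ known):
z* = 2.576 for 99% confidence

Margin of error = z* · σ/√n = 2.576 · 21.0/√60 = 6.98

CI: (390.6 - 6.98, 390.6 + 6.98) = (383.62, 397.58)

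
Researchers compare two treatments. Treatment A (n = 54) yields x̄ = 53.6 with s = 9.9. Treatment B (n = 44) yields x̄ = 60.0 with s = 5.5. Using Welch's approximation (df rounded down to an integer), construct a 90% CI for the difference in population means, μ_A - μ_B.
(-9.03, -3.77)

Difference: x̄₁ - x̄₂ = -6.40
SE = √(s₁²/n₁ + s₂²/n₂) = √(9.9²/54 + 5.5²/44) = 1.5819
df = 85.62 → 85 (Welch–Satterthwaite, rounded down)
t* = 1.663

CI: -6.40 ± 1.663 · 1.5819 = -6.40 ± 2.63 = (-9.03, -3.77)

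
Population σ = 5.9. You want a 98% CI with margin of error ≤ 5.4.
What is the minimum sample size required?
n ≥ 7

For margin E ≤ 5.4:
n ≥ (z* · σ / E)²
n ≥ (2.326 · 5.9 / 5.4)²
n ≥ 6.46

Minimum n = 7 (rounding up)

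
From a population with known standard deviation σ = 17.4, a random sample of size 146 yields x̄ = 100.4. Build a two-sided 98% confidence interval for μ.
(97.05, 103.75)

z-interval (σ known):
z* = 2.326 for 98% confidence

Margin of error = z* · σ/√n = 2.326 · 17.4/√146 = 3.35

CI: (100.4 - 3.35, 100.4 + 3.35) = (97.05, 103.75)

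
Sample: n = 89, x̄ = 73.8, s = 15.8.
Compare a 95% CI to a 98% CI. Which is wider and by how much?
98% CI is wider by 1.28

df = 88
95% CI: t* = 1.987, (70.47, 77.13), width = 2 · t* · s/√n = 6.66
98% CI: t* = 2.369, (69.83, 77.77), width = 2 · t* · s/√n = 7.94

The 98% CI is wider by 7.94 - 6.66 = 1.28.
Higher confidence requires a wider interval.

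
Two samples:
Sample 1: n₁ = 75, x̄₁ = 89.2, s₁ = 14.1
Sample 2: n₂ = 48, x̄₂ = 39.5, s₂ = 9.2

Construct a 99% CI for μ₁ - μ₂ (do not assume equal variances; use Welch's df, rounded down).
(44.20, 55.20)

Difference: x̄₁ - x̄₂ = 49.70
SE = √(s₁²/n₁ + s₂²/n₂) = √(14.1²/75 + 9.2²/48) = 2.1010
df = 120.94 → 120 (Welch–Satterthwaite, rounded down)
t* = 2.617

CI: 49.70 ± 2.617 · 2.1010 = 49.70 ± 5.50 = (44.20, 55.20)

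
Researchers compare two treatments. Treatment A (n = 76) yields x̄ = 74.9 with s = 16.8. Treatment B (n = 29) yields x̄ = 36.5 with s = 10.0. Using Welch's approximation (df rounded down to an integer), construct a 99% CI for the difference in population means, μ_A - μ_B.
(31.35, 45.45)

Difference: x̄₁ - x̄₂ = 38.40
SE = √(s₁²/n₁ + s₂²/n₂) = √(16.8²/76 + 10.0²/29) = 2.6762
df = 84.29 → 84 (Welch–Satterthwaite, rounded down)
t* = 2.636

CI: 38.40 ± 2.636 · 2.6762 = 38.40 ± 7.05 = (31.35, 45.45)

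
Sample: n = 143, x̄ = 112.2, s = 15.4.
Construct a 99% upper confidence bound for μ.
μ ≤ 115.23

Upper bound (one-sided):
t* = 2.353 (one-sided for 99%)
Upper bound = x̄ + t* · s/√n = 112.2 + 2.353 · 15.4/√143 = 115.23

We are 99% confident that μ ≤ 115.23.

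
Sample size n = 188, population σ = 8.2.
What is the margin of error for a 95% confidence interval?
Margin of error = 1.17

Margin of error = z* · σ/√n
= 1.960 · 8.2/√188
= 1.960 · 8.2/13.7113
= 1.17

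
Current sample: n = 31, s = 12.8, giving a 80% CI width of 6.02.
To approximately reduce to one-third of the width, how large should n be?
n ≈ 279

CI width ∝ 1/√n
To reduce width by factor 3, need √n to grow by 3 → need 3² = 9 times as many samples.

Current: n = 31, width = 6.02
New: n = 279, width ≈ 1.97

Width reduced by factor of 6.02/1.97 = 3.06.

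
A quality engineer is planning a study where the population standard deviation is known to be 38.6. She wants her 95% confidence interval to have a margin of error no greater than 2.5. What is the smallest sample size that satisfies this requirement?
n ≥ 916

For margin E ≤ 2.5:
n ≥ (z* · σ / E)²
n ≥ (1.960 · 38.6 / 2.5)²
n ≥ 915.81

Minimum n = 916 (rounding up)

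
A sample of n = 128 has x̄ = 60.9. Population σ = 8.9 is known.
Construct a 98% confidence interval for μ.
(59.07, 62.73)

z-interval (σ known):
z* = 2.326 for 98% confidence

Margin of error = z* · σ/√n = 2.326 · 8.9/√128 = 1.83

CI: (60.9 - 1.83, 60.9 + 1.83) = (59.07, 62.73)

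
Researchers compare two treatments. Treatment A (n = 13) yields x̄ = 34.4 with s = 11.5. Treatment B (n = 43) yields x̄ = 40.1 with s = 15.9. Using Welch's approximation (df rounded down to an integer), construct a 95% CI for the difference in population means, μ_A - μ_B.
(-13.92, 2.52)

Difference: x̄₁ - x̄₂ = -5.70
SE = √(s₁²/n₁ + s₂²/n₂) = √(11.5²/13 + 15.9²/43) = 4.0065
df = 27.28 → 27 (Welch–Satterthwaite, rounded down)
t* = 2.052

CI: -5.70 ± 2.052 · 4.0065 = -5.70 ± 8.22 = (-13.92, 2.52)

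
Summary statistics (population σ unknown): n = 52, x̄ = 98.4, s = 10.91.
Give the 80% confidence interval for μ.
(96.44, 100.36)

t-interval (σ unknown):
df = n - 1 = 51
t* = 1.298 for 80% confidence

Margin of error = t* · s/√n = 1.298 · 10.91/√52 = 1.96

CI: (96.44, 100.36)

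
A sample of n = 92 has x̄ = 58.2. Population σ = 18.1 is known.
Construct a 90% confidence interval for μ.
(55.10, 61.30)

z-interval (σ known):
z* = 1.645 for 90% confidence

Margin of error = z* · σ/√n = 1.645 · 18.1/√92 = 3.10

CI: (58.2 - 3.10, 58.2 + 3.10) = (55.10, 61.30)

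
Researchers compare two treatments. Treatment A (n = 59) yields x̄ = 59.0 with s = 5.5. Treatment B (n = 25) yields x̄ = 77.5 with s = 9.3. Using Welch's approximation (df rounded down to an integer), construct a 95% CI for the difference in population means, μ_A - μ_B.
(-22.57, -14.43)

Difference: x̄₁ - x̄₂ = -18.50
SE = √(s₁²/n₁ + s₂²/n₂) = √(5.5²/59 + 9.3²/25) = 1.9931
df = 31.36 → 31 (Welch–Satterthwaite, rounded down)
t* = 2.040

CI: -18.50 ± 2.040 · 1.9931 = -18.50 ± 4.07 = (-22.57, -14.43)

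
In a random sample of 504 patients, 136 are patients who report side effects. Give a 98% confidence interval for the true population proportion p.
(0.224, 0.316)

Proportion CI:
p̂ = 136/504 = 0.26984
SE = √(p̂(1-p̂)/n) = √(0.26984 · 0.73016 / 504) = 0.01977

z* = 2.326
Margin = z* · SE = 2.326 · 0.01977 = 0.0460

CI: 0.26984 ± 0.0460 = (0.224, 0.316)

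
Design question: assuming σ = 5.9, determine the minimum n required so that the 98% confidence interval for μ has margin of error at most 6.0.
n ≥ 6

For margin E ≤ 6.0:
n ≥ (z* · σ / E)²
n ≥ (2.326 · 5.9 / 6.0)²
n ≥ 5.23

Minimum n = 6 (rounding up)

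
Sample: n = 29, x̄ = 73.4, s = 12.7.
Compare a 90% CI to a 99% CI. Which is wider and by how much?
99% CI is wider by 5.01

df = 28
90% CI: t* = 1.701, (69.39, 77.41), width = 2 · t* · s/√n = 8.02
99% CI: t* = 2.763, (66.88, 79.92), width = 2 · t* · s/√n = 13.03

The 99% CI is wider by 13.03 - 8.02 = 5.01.
Higher confidence requires a wider interval.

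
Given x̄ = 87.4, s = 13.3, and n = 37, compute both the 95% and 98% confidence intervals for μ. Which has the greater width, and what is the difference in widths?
98% CI is wider by 1.77

df = 36
95% CI: t* = 2.028, (82.97, 91.83), width = 2 · t* · s/√n = 8.87
98% CI: t* = 2.434, (82.08, 92.72), width = 2 · t* · s/√n = 10.64

The 98% CI is wider by 10.64 - 8.87 = 1.77.
Higher confidence requires a wider interval.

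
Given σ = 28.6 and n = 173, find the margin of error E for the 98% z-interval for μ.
Margin of error = 5.06

Margin of error = z* · σ/√n
= 2.326 · 28.6/√173
= 2.326 · 28.6/13.1529
= 5.06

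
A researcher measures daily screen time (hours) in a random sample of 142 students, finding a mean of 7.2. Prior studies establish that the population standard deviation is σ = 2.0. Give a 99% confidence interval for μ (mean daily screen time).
(6.77, 7.63)

z-interval (σ known):
z* = 2.576 for 99% confidence

Margin of error = z* · σ/√n = 2.576 · 2.0/√142 = 0.43

CI: (7.2 - 0.43, 7.2 + 0.43) = (6.77, 7.63)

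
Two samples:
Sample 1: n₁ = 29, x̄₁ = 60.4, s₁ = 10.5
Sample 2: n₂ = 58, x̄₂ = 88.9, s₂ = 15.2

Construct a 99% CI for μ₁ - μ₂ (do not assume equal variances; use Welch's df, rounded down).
(-35.87, -21.13)

Difference: x̄₁ - x̄₂ = -28.50
SE = √(s₁²/n₁ + s₂²/n₂) = √(10.5²/29 + 15.2²/58) = 2.7902
df = 76.28 → 76 (Welch–Satterthwaite, rounded down)
t* = 2.642

CI: -28.50 ± 2.642 · 2.7902 = -28.50 ± 7.37 = (-35.87, -21.13)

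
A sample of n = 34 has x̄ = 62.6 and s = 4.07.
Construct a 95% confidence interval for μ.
(61.18, 64.02)

t-interval (σ unknown):
df = n - 1 = 33
t* = 2.035 for 95% confidence

Margin of error = t* · s/√n = 2.035 · 4.07/√34 = 1.42

CI: (61.18, 64.02)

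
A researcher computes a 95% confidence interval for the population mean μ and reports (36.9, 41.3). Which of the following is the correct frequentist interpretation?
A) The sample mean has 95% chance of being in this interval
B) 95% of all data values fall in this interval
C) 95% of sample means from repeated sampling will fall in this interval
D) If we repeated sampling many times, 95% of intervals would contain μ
D

A) Wrong — x̄ is observed and sits in the interval by construction.
B) Wrong — a CI is about the parameter μ, not individual data values.
C) Wrong — coverage applies to intervals containing μ, not to future x̄ values.
D) Correct — this is the frequentist long-run coverage interpretation.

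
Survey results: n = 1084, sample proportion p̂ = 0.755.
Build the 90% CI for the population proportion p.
(0.734, 0.776)

Proportion CI:
SE = √(p̂(1-p̂)/n) = √(0.755 · 0.245 / 1084) = 0.01306

z* = 1.645
Margin = z* · SE = 1.645 · 0.01306 = 0.0215

CI: 0.755 ± 0.0215 = (0.734, 0.776)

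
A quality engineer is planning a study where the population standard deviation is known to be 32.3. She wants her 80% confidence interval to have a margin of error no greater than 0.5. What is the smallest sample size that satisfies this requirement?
n ≥ 6859

For margin E ≤ 0.5:
n ≥ (z* · σ / E)²
n ≥ (1.282 · 32.3 / 0.5)²
n ≥ 6858.69

Minimum n = 6859 (rounding up)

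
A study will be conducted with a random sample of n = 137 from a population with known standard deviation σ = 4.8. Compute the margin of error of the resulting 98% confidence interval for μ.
Margin of error = 0.95

Margin of error = z* · σ/√n
= 2.326 · 4.8/√137
= 2.326 · 4.8/11.7047
= 0.95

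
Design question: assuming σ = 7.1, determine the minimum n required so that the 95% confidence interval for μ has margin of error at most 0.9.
n ≥ 240

For margin E ≤ 0.9:
n ≥ (z* · σ / E)²
n ≥ (1.960 · 7.1 / 0.9)²
n ≥ 239.08

Minimum n = 240 (rounding up)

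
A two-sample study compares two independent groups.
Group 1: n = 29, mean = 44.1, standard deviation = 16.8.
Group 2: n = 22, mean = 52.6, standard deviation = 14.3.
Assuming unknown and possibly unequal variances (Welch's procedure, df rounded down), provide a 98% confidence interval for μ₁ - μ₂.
(-19.00, 2.00)

Difference: x̄₁ - x̄₂ = -8.50
SE = √(s₁²/n₁ + s₂²/n₂) = √(16.8²/29 + 14.3²/22) = 4.3620
df = 48.29 → 48 (Welch–Satterthwaite, rounded down)
t* = 2.407

CI: -8.50 ± 2.407 · 4.3620 = -8.50 ± 10.50 = (-19.00, 2.00)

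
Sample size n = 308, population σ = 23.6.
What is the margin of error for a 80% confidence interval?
Margin of error = 1.72

Margin of error = z* · σ/√n
= 1.282 · 23.6/√308
= 1.282 · 23.6/17.5499
= 1.72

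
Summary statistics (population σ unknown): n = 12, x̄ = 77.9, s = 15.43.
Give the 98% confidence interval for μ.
(65.79, 90.01)

t-interval (σ unknown):
df = n - 1 = 11
t* = 2.718 for 98% confidence

Margin of error = t* · s/√n = 2.718 · 15.43/√12 = 12.11

CI: (65.79, 90.01)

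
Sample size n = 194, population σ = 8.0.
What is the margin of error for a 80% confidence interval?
Margin of error = 0.74

Margin of error = z* · σ/√n
= 1.282 · 8.0/√194
= 1.282 · 8.0/13.9284
= 0.74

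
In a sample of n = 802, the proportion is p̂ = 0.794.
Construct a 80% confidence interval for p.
(0.776, 0.812)

Proportion CI:
SE = √(p̂(1-p̂)/n) = √(0.794 · 0.206 / 802) = 0.01428

z* = 1.282
Margin = z* · SE = 1.282 · 0.01428 = 0.0183

CI: 0.794 ± 0.0183 = (0.776, 0.812)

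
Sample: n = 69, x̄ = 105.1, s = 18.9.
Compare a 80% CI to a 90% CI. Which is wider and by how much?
90% CI is wider by 1.70

df = 68
80% CI: t* = 1.294, (102.16, 108.04), width = 2 · t* · s/√n = 5.89
90% CI: t* = 1.668, (101.30, 108.90), width = 2 · t* · s/√n = 7.59

The 90% CI is wider by 7.59 - 5.89 = 1.70.
Higher confidence requires a wider interval.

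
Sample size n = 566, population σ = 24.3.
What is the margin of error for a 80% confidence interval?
Margin of error = 1.31

Margin of error = z* · σ/√n
= 1.282 · 24.3/√566
= 1.282 · 24.3/23.7908
= 1.31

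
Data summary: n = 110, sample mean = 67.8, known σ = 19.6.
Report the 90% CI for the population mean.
(64.73, 70.87)

z-interval (σ known):
z* = 1.645 for 90% confidence

Margin of error = z* · σ/√n = 1.645 · 19.6/√110 = 3.07

CI: (67.8 - 3.07, 67.8 + 3.07) = (64.73, 70.87)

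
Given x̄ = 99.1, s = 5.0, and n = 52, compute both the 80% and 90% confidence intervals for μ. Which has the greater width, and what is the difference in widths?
90% CI is wider by 0.52

df = 51
80% CI: t* = 1.298, (98.20, 100.00), width = 2 · t* · s/√n = 1.80
90% CI: t* = 1.675, (97.94, 100.26), width = 2 · t* · s/√n = 2.32

The 90% CI is wider by 2.32 - 1.80 = 0.52.
Higher confidence requires a wider interval.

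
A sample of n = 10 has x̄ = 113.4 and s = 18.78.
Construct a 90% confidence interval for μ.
(102.51, 124.29)

t-interval (σ unknown):
df = n - 1 = 9
t* = 1.833 for 90% confidence

Margin of error = t* · s/√n = 1.833 · 18.78/√10 = 10.89

CI: (102.51, 124.29)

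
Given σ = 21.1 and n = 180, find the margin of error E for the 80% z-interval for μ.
Margin of error = 2.02

Margin of error = z* · σ/√n
= 1.282 · 21.1/√180
= 1.282 · 21.1/13.4164
= 2.02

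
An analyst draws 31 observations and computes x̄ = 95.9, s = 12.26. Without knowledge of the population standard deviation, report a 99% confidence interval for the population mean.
(89.84, 101.96)

t-interval (σ unknown):
df = n - 1 = 30
t* = 2.750 for 99% confidence

Margin of error = t* · s/√n = 2.750 · 12.26/√31 = 6.06

CI: (89.84, 101.96)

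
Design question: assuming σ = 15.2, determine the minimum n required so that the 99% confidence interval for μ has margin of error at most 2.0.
n ≥ 384

For margin E ≤ 2.0:
n ≥ (z* · σ / E)²
n ≥ (2.576 · 15.2 / 2.0)²
n ≥ 383.28

Minimum n = 384 (rounding up)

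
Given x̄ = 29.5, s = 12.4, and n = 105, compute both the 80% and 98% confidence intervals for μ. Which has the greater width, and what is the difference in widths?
98% CI is wider by 2.60

df = 104
80% CI: t* = 1.290, (27.94, 31.06), width = 2 · t* · s/√n = 3.12
98% CI: t* = 2.363, (26.64, 32.36), width = 2 · t* · s/√n = 5.72

The 98% CI is wider by 5.72 - 3.12 = 2.60.
Higher confidence requires a wider interval.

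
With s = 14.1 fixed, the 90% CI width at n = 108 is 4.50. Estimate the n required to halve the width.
n ≈ 432

CI width ∝ 1/√n
To reduce width by factor 2, need √n to grow by 2 → need 2² = 4 times as many samples.

Current: n = 108, width = 4.50
New: n = 432, width ≈ 2.24

Width reduced by factor of 4.50/2.24 = 2.01.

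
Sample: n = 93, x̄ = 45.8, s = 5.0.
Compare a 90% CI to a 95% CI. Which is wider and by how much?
95% CI is wider by 0.34

df = 92
90% CI: t* = 1.662, (44.94, 46.66), width = 2 · t* · s/√n = 1.72
95% CI: t* = 1.986, (44.77, 46.83), width = 2 · t* · s/√n = 2.06

The 95% CI is wider by 2.06 - 1.72 = 0.34.
Higher confidence requires a wider interval.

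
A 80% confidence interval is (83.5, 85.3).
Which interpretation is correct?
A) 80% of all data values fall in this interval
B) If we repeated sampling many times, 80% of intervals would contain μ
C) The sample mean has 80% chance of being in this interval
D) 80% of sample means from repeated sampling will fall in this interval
B

A) Wrong — a CI is about the parameter μ, not individual data values.
B) Correct — this is the frequentist long-run coverage interpretation.
C) Wrong — x̄ is observed and sits in the interval by construction.
D) Wrong — coverage applies to intervals containing μ, not to future x̄ values.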